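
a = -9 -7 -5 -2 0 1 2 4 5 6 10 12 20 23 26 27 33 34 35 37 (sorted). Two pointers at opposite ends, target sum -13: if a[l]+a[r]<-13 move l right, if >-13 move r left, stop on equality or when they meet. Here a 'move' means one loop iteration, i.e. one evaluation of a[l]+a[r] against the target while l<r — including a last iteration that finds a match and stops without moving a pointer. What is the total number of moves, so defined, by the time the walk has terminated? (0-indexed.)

19 moves

[0,19] -9+37=28 >-13 → r--
[0,18] -9+35=26 >-13 → r--
[0,17] -9+34=25 >-13 → r--
[0,16] -9+33=24 >-13 → r--
[0,15] -9+27=18 >-13 → r--
[0,14] -9+26=17 >-13 → r--
[0,13] -9+23=14 >-13 → r--
[0,12] -9+20=11 >-13 → r--
[0,11] -9+12=3 >-13 → r--
[0,10] -9+10=1 >-13 → r--
[0,9] -9+6=-3 >-13 → r--
[0,8] -9+5=-4 >-13 → r--
[0,7] -9+4=-5 >-13 → r--
[0,6] -9+2=-7 >-13 → r--
[0,5] -9+1=-8 >-13 → r--
[0,4] -9+0=-9 >-13 → r--
[0,3] -9+-2=-11 >-13 → r--
[0,2] -9+-5=-14 <-13 → l++
[1,2] -7+-5=-12 >-13 → r--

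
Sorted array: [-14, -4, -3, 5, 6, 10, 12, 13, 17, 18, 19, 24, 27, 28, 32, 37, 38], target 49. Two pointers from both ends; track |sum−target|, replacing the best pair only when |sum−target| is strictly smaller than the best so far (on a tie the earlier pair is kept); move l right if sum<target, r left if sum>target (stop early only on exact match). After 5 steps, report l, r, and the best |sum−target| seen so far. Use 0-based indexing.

l=5, r=16, best |Δ|=5

l=0 r=16: -14+38=24 d=25 *, l++
l=1 r=16: -4+38=34 d=15 *, l++
l=2 r=16: -3+38=35 d=14 *, l++
l=3 r=16: 5+38=43 d=6 *, l++
l=4 r=16: 6+38=44 d=5 *, l++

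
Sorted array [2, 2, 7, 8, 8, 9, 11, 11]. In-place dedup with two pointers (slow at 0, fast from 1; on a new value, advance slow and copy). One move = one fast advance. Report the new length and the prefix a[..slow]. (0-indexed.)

length 5; prefix = [2, 7, 8, 9, 11]

(s=0,f=1) a[fast]=2=a[slow] dup → fast++
(s=0,f=2) a[fast]=7≠a[slow]=2 write a[1]=7 → slow++,fast++
(s=1,f=3) a[fast]=8≠a[slow]=7 write a[2]=8 → slow++,fast++
(s=2,f=4) a[fast]=8=a[slow] dup → fast++
(s=2,f=5) a[fast]=9≠a[slow]=8 write a[3]=9 → slow++,fast++
(s=3,f=6) a[fast]=11≠a[slow]=9 write a[4]=11 → slow++,fast++
(s=4,f=7) a[fast]=11=a[slow] dup → fast++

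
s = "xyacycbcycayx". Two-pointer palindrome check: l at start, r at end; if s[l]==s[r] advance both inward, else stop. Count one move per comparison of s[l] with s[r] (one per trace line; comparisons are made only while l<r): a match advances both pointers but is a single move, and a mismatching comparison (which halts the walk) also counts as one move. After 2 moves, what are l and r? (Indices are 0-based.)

l=2, r=10

[0,12] 'x'=='x' → l++,r--
[1,11] 'y'=='y' → l++,r--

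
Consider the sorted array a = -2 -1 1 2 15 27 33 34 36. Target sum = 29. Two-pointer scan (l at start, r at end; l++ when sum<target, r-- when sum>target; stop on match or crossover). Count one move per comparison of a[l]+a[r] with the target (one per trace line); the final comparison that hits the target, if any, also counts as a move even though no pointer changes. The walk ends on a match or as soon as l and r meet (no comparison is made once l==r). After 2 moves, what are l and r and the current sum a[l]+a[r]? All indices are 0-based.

l=0, r=6, sum=31

[0,8] -2+36=34 >29 → r--
[0,7] -2+34=32 >29 → r--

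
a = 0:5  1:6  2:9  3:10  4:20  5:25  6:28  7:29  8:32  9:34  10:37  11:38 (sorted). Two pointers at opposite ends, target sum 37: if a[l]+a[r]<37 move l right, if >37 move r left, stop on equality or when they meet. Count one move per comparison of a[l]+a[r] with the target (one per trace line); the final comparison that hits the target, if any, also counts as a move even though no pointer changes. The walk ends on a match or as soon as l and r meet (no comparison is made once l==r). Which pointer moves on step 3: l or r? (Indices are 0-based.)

r

[0,11] 5+38=43 >37 → r--
[0,10] 5+37=42 >37 → r--
[0,9] 5+34=39 >37 → r--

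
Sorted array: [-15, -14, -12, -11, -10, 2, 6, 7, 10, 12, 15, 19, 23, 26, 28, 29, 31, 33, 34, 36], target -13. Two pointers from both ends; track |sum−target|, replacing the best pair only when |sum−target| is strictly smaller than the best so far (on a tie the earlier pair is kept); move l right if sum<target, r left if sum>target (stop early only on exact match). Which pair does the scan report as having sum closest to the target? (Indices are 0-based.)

[0,19] -15+36=21 d=34 * → r--
[0,18] -15+34=19 d=32 * → r--
[0,17] -15+33=18 d=31 * → r--
[0,16] -15+31=16 d=29 * → r--
[0,15] -15+29=14 d=27 * → r--
[0,14] -15+28=13 d=26 * → r--
[0,13] -15+26=11 d=24 * → r--
[0,12] -15+23=8 d=21 * → r--
[0,11] -15+19=4 d=17 * → r--
[0,10] -15+15=0 d=13 * → r--
[0,9] -15+12=-3 d=10 * → r--
[0,8] -15+10=-5 d=8 * → r--
[0,7] -15+7=-8 d=5 * → r--
[0,6] -15+6=-9 d=4 * → r--
[0,5] -15+2=-13 d=0 * → stop

pair (-15, 2) with sum -13 (|Δ|=0)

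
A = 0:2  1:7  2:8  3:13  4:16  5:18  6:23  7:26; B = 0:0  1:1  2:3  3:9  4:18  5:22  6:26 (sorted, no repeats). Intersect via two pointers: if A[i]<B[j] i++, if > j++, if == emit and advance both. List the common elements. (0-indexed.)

[i=0,j=0] 2>0 → j++
[i=0,j=1] 2>1 → j++
[i=0,j=2] 2<3 → i++
[i=1,j=2] 7>3 → j++
[i=1,j=3] 7<9 → i++
[i=2,j=3] 8<9 → i++
[i=3,j=3] 13>9 → j++
[i=3,j=4] 13<18 → i++
[i=4,j=4] 16<18 → i++
[i=5,j=4] 18==18 emit → i++,j++
[i=6,j=5] 23>22 → j++
[i=6,j=6] 23<26 → i++
[i=7,j=6] 26==26 emit → i++,j++

intersection = [18, 26]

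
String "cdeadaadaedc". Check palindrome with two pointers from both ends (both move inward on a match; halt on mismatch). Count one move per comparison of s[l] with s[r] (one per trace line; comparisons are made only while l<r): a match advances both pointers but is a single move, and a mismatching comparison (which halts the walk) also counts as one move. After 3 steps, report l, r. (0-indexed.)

l=0 r=11: 'c'=='c', l++,r--
l=1 r=10: 'd'=='d', l++,r--
l=2 r=9: 'e'=='e', l++,r--

l=3, r=8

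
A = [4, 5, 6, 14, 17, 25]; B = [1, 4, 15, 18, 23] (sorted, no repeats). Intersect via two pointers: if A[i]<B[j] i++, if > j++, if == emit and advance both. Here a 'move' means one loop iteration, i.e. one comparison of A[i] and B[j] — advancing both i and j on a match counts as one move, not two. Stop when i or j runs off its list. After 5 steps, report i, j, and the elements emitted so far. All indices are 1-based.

[i=1,j=1] 4>1 → j++
[i=1,j=2] 4==4 emit → i++,j++
[i=2,j=3] 5<15 → i++
[i=3,j=3] 6<15 → i++
[i=4,j=3] 14<15 → i++

i=5, j=3, emitted=[4]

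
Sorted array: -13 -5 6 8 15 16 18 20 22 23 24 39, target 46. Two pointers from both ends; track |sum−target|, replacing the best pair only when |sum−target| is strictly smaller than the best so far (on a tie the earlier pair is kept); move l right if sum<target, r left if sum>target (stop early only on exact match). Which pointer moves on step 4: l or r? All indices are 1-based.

l=1 r=12: -13+39=26 d=20 *, l++
l=2 r=12: -5+39=34 d=12 *, l++
l=3 r=12: 6+39=45 d=1 *, l++
l=4 r=12: 8+39=47 d=1, r--

r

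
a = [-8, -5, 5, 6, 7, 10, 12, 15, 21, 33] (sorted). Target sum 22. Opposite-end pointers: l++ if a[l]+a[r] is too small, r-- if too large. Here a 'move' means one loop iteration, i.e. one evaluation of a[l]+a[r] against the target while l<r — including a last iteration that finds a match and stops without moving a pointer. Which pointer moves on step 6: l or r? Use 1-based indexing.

[1,10] -8+33=25 >22 → r--
[1,9] -8+21=13 <22 → l++
[2,9] -5+21=16 <22 → l++
[3,9] 5+21=26 >22 → r--
[3,8] 5+15=20 <22 → l++
[4,8] 6+15=21 <22 → l++

l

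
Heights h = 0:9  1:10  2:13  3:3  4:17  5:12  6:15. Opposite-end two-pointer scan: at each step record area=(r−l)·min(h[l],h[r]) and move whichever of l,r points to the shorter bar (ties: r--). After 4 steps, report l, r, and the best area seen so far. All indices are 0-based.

[0,6] min(9,15)*6=54 best=54 * → l++
[1,6] min(10,15)*5=50 best=54 → l++
[2,6] min(13,15)*4=52 best=54 → l++
[3,6] min(3,15)*3=9 best=54 → l++

l=4, r=6, best area=54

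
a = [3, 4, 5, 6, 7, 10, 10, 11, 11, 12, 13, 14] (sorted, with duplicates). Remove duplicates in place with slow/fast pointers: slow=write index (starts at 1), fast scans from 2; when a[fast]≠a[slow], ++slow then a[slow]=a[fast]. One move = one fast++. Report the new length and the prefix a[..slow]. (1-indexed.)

length 10; prefix = [3, 4, 5, 6, 7, 10, 11, 12, 13, 14]

slow=1 fast=2: a[fast]=4≠a[slow]=3 write a[2]=4, slow++,fast++
slow=2 fast=3: a[fast]=5≠a[slow]=4 write a[3]=5, slow++,fast++
slow=3 fast=4: a[fast]=6≠a[slow]=5 write a[4]=6, slow++,fast++
slow=4 fast=5: a[fast]=7≠a[slow]=6 write a[5]=7, slow++,fast++
slow=5 fast=6: a[fast]=10≠a[slow]=7 write a[6]=10, slow++,fast++
slow=6 fast=7: a[fast]=10=a[slow] dup, fast++
slow=6 fast=8: a[fast]=11≠a[slow]=10 write a[7]=11, slow++,fast++
slow=7 fast=9: a[fast]=11=a[slow] dup, fast++
slow=7 fast=10: a[fast]=12≠a[slow]=11 write a[8]=12, slow++,fast++
slow=8 fast=11: a[fast]=13≠a[slow]=12 write a[9]=13, slow++,fast++
slow=9 fast=12: a[fast]=14≠a[slow]=13 write a[10]=14, slow++,fast++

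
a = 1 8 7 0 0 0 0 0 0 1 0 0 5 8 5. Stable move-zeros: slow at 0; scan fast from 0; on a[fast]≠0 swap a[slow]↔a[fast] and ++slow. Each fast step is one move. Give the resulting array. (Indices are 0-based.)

slow=0 fast=0: a[fast]=1≠0 swap→a[0]=1, slow++,fast++
slow=1 fast=1: a[fast]=8≠0 swap→a[1]=8, slow++,fast++
slow=2 fast=2: a[fast]=7≠0 swap→a[2]=7, slow++,fast++
slow=3 fast=3: a[fast]=0, fast++
slow=3 fast=4: a[fast]=0, fast++
slow=3 fast=5: a[fast]=0, fast++
slow=3 fast=6: a[fast]=0, fast++
slow=3 fast=7: a[fast]=0, fast++
slow=3 fast=8: a[fast]=0, fast++
slow=3 fast=9: a[fast]=1≠0 swap→a[3]=1, slow++,fast++
slow=4 fast=10: a[fast]=0, fast++
slow=4 fast=11: a[fast]=0, fast++
slow=4 fast=12: a[fast]=5≠0 swap→a[4]=5, slow++,fast++
slow=5 fast=13: a[fast]=8≠0 swap→a[5]=8, slow++,fast++
slow=6 fast=14: a[fast]=5≠0 swap→a[6]=5, slow++,fast++

[1, 8, 7, 1, 5, 8, 5, 0, 0, 0, 0, 0, 0, 0, 0]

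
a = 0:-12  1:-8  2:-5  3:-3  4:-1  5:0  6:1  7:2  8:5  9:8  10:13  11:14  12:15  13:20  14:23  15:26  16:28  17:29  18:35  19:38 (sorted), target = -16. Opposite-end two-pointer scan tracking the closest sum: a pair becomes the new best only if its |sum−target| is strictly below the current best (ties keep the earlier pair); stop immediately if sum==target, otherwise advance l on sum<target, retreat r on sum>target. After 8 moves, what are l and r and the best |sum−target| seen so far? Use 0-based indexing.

[0,19] -12+38=26 d=42 * → r--
[0,18] -12+35=23 d=39 * → r--
[0,17] -12+29=17 d=33 * → r--
[0,16] -12+28=16 d=32 * → r--
[0,15] -12+26=14 d=30 * → r--
[0,14] -12+23=11 d=27 * → r--
[0,13] -12+20=8 d=24 * → r--
[0,12] -12+15=3 d=19 * → r--

l=0, r=11, best |Δ|=19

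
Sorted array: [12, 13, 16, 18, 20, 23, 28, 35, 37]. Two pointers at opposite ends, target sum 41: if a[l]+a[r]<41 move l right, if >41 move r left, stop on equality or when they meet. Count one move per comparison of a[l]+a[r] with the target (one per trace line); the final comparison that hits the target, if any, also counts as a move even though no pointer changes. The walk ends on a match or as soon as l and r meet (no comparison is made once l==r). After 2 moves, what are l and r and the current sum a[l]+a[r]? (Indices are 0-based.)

l=0 r=8: 12+37=49 >41, r--
l=0 r=7: 12+35=47 >41, r--

l=0, r=6, sum=40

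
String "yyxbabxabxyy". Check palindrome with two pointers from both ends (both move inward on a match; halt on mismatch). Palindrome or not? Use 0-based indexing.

l=0 r=11: 'y'=='y', l++,r--
l=1 r=10: 'y'=='y', l++,r--
l=2 r=9: 'x'=='x', l++,r--
l=3 r=8: 'b'=='b', l++,r--
l=4 r=7: 'a'=='a', l++,r--
l=5 r=6: 'b'!='x', stop

not a palindrome (mismatch at 5,6)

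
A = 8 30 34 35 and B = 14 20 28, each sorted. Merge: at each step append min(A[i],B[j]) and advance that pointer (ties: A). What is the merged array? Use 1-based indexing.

i=1 j=1: A[i]=8<=B[j]=14 take 8, i++
i=2 j=1: A[i]=30>B[j]=14 take 14, j++
i=2 j=2: A[i]=30>B[j]=20 take 20, j++
i=2 j=3: A[i]=30>B[j]=28 take 28, j++
i=2 j=4: B done, take A[i]=30, i++
i=3 j=4: B done, take A[i]=34, i++
i=4 j=4: B done, take A[i]=35, i++

[8, 14, 20, 28, 30, 34, 35]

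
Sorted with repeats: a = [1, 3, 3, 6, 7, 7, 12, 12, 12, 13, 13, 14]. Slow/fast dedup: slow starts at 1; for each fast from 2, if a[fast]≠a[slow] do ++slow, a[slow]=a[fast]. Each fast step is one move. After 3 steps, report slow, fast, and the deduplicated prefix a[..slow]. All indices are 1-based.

slow=1 fast=2: a[fast]=3≠a[slow]=1 write a[2]=3, slow++,fast++
slow=2 fast=3: a[fast]=3=a[slow] dup, fast++
slow=2 fast=4: a[fast]=6≠a[slow]=3 write a[3]=6, slow++,fast++

slow=3, fast=5, prefix=[1, 3, 6]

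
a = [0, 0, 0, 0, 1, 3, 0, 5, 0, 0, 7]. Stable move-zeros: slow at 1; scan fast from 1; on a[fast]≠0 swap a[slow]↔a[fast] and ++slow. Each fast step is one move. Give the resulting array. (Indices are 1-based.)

[1, 3, 5, 7, 0, 0, 0, 0, 0, 0, 0]

slow=1 fast=1: a[fast]=0, fast++
slow=1 fast=2: a[fast]=0, fast++
slow=1 fast=3: a[fast]=0, fast++
slow=1 fast=4: a[fast]=0, fast++
slow=1 fast=5: a[fast]=1≠0 swap→a[1]=1, slow++,fast++
slow=2 fast=6: a[fast]=3≠0 swap→a[2]=3, slow++,fast++
slow=3 fast=7: a[fast]=0, fast++
slow=3 fast=8: a[fast]=5≠0 swap→a[3]=5, slow++,fast++
slow=4 fast=9: a[fast]=0, fast++
slow=4 fast=10: a[fast]=0, fast++
slow=4 fast=11: a[fast]=7≠0 swap→a[4]=7, slow++,fast++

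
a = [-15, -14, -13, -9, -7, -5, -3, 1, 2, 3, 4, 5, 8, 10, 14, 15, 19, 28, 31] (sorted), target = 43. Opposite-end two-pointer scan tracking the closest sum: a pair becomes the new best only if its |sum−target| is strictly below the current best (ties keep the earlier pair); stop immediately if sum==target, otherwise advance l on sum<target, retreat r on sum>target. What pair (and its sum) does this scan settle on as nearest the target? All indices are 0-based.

l=0 r=18: -15+31=16 d=27 *, l++
l=1 r=18: -14+31=17 d=26 *, l++
l=2 r=18: -13+31=18 d=25 *, l++
l=3 r=18: -9+31=22 d=21 *, l++
l=4 r=18: -7+31=24 d=19 *, l++
l=5 r=18: -5+31=26 d=17 *, l++
l=6 r=18: -3+31=28 d=15 *, l++
l=7 r=18: 1+31=32 d=11 *, l++
l=8 r=18: 2+31=33 d=10 *, l++
l=9 r=18: 3+31=34 d=9 *, l++
l=10 r=18: 4+31=35 d=8 *, l++
l=11 r=18: 5+31=36 d=7 *, l++
l=12 r=18: 8+31=39 d=4 *, l++
l=13 r=18: 10+31=41 d=2 *, l++
l=14 r=18: 14+31=45 d=2, r--
l=14 r=17: 14+28=42 d=1 *, l++
l=15 r=17: 15+28=43 d=0 *, stop

pair (15, 28) with sum 43 (|Δ|=0)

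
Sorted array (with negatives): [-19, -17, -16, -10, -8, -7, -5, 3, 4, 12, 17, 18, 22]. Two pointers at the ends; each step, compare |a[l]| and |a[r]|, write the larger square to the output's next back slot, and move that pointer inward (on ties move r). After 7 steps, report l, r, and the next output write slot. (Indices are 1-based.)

l=1 r=13: |-19|<=|22| out[13]=484, r--
l=1 r=12: |-19|>|18| out[12]=361, l++
l=2 r=12: |-17|<=|18| out[11]=324, r--
l=2 r=11: |-17|<=|17| out[10]=289, r--
l=2 r=10: |-17|>|12| out[9]=289, l++
l=3 r=10: |-16|>|12| out[8]=256, l++
l=4 r=10: |-10|<=|12| out[7]=144, r--

l=4, r=9, next write slot=6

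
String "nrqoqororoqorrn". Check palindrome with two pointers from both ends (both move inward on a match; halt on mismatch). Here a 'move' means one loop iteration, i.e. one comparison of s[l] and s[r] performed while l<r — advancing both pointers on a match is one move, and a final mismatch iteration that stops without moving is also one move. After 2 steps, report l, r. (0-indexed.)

l=2, r=12

[0,14] 'n'=='n' → l++,r--
[1,13] 'r'=='r' → l++,r--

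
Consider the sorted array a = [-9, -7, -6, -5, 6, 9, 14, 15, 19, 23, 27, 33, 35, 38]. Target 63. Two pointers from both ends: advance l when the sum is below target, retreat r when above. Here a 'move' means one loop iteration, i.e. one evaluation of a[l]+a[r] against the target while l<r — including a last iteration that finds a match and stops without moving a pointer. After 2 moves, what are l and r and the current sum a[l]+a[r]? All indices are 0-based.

l=2, r=13, sum=32

[0,13] -9+38=29 <63 → l++
[1,13] -7+38=31 <63 → l++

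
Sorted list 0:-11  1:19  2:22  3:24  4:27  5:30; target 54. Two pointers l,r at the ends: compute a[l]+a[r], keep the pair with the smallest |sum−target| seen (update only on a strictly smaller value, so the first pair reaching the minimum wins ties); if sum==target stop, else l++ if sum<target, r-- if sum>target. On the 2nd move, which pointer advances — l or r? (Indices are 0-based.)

l=0 r=5: -11+30=19 d=35 *, l++
l=1 r=5: 19+30=49 d=5 *, l++

l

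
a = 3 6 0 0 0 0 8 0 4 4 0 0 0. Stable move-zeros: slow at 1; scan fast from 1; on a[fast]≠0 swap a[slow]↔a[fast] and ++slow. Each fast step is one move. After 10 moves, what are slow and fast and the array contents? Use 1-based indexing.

(s=1,f=1) a[fast]=3≠0 swap→a[1]=3 → slow++,fast++
(s=2,f=2) a[fast]=6≠0 swap→a[2]=6 → slow++,fast++
(s=3,f=3) a[fast]=0 → fast++
(s=3,f=4) a[fast]=0 → fast++
(s=3,f=5) a[fast]=0 → fast++
(s=3,f=6) a[fast]=0 → fast++
(s=3,f=7) a[fast]=8≠0 swap→a[3]=8 → slow++,fast++
(s=4,f=8) a[fast]=0 → fast++
(s=4,f=9) a[fast]=4≠0 swap→a[4]=4 → slow++,fast++
(s=5,f=10) a[fast]=4≠0 swap→a[5]=4 → slow++,fast++

slow=6, fast=11, a=[3, 6, 8, 4, 4, 0, 0, 0, 0, 0, 0, 0, 0]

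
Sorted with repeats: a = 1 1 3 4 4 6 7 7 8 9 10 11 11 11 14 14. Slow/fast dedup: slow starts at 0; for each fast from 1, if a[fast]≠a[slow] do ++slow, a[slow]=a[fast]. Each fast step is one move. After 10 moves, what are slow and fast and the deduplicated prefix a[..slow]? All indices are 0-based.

(s=0,f=1) a[fast]=1=a[slow] dup → fast++
(s=0,f=2) a[fast]=3≠a[slow]=1 write a[1]=3 → slow++,fast++
(s=1,f=3) a[fast]=4≠a[slow]=3 write a[2]=4 → slow++,fast++
(s=2,f=4) a[fast]=4=a[slow] dup → fast++
(s=2,f=5) a[fast]=6≠a[slow]=4 write a[3]=6 → slow++,fast++
(s=3,f=6) a[fast]=7≠a[slow]=6 write a[4]=7 → slow++,fast++
(s=4,f=7) a[fast]=7=a[slow] dup → fast++
(s=4,f=8) a[fast]=8≠a[slow]=7 write a[5]=8 → slow++,fast++
(s=5,f=9) a[fast]=9≠a[slow]=8 write a[6]=9 → slow++,fast++
(s=6,f=10) a[fast]=10≠a[slow]=9 write a[7]=10 → slow++,fast++

slow=7, fast=11, prefix=[1, 3, 4, 6, 7, 8, 9, 10]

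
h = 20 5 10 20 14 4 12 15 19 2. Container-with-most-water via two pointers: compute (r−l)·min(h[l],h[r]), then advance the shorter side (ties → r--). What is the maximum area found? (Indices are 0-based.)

max area = 152

[0,9] min(20,2)*9=18 best=18 * → r--
[0,8] min(20,19)*8=152 best=152 * → r--
[0,7] min(20,15)*7=105 best=152 → r--
[0,6] min(20,12)*6=72 best=152 → r--
[0,5] min(20,4)*5=20 best=152 → r--
[0,4] min(20,14)*4=56 best=152 → r--
[0,3] min(20,20)*3=60 best=152 → r--
[0,2] min(20,10)*2=20 best=152 → r--
[0,1] min(20,5)*1=5 best=152 → r--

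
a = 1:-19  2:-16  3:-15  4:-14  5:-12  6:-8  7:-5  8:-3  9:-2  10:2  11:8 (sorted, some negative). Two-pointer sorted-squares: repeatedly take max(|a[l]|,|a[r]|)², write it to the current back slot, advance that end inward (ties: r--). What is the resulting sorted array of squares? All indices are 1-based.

[1,11] |-19|>|8| out[11]=361 → l++
[2,11] |-16|>|8| out[10]=256 → l++
[3,11] |-15|>|8| out[9]=225 → l++
[4,11] |-14|>|8| out[8]=196 → l++
[5,11] |-12|>|8| out[7]=144 → l++
[6,11] |-8|<=|8| out[6]=64 → r--
[6,10] |-8|>|2| out[5]=64 → l++
[7,10] |-5|>|2| out[4]=25 → l++
[8,10] |-3|>|2| out[3]=9 → l++
[9,10] |-2|<=|2| out[2]=4 → r--
[9,9] |-2|<=|-2| out[1]=4 → r--

[4, 4, 9, 25, 64, 64, 144, 196, 225, 256, 361]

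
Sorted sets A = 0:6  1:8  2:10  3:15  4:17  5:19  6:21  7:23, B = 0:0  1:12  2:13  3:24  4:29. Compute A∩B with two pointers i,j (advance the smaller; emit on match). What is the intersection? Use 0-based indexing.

intersection = []

[i=0,j=0] 6>0 → j++
[i=0,j=1] 6<12 → i++
[i=1,j=1] 8<12 → i++
[i=2,j=1] 10<12 → i++
[i=3,j=1] 15>12 → j++
[i=3,j=2] 15>13 → j++
[i=3,j=3] 15<24 → i++
[i=4,j=3] 17<24 → i++
[i=5,j=3] 19<24 → i++
[i=6,j=3] 21<24 → i++
[i=7,j=3] 23<24 → i++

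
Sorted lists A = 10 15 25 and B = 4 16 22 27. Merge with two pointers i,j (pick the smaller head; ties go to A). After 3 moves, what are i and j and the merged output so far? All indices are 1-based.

i=3, j=2, merged so far=[4, 10, 15]

[i=1,j=1] A[i]=10>B[j]=4 take 4 → j++
[i=1,j=2] A[i]=10<=B[j]=16 take 10 → i++
[i=2,j=2] A[i]=15<=B[j]=16 take 15 → i++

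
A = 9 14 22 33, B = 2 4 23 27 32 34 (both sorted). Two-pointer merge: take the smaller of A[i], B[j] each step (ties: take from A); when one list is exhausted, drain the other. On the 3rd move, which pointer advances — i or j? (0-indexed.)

i

i=0 j=0: A[i]=9>B[j]=2 take 2, j++
i=0 j=1: A[i]=9>B[j]=4 take 4, j++
i=0 j=2: A[i]=9<=B[j]=23 take 9, i++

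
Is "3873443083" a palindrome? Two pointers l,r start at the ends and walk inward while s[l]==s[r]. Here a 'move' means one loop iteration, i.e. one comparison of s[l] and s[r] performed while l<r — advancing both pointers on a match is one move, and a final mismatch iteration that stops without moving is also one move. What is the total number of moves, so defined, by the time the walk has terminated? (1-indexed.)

l=1 r=10: '3'=='3', l++,r--
l=2 r=9: '8'=='8', l++,r--
l=3 r=8: '7'!='0', stop

3 moves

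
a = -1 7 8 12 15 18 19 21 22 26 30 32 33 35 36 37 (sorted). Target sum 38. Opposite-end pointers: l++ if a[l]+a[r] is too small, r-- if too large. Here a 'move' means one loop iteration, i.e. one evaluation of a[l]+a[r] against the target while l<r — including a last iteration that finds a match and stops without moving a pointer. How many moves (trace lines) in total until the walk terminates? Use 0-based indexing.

8 moves

l=0 r=15: -1+37=36 <38, l++
l=1 r=15: 7+37=44 >38, r--
l=1 r=14: 7+36=43 >38, r--
l=1 r=13: 7+35=42 >38, r--
l=1 r=12: 7+33=40 >38, r--
l=1 r=11: 7+32=39 >38, r--
l=1 r=10: 7+30=37 <38, l++
l=2 r=10: 8+30=38, found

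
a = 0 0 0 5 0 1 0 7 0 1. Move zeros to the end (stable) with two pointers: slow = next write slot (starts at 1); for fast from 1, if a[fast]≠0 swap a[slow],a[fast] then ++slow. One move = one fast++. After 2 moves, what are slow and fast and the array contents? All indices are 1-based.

slow=1, fast=3, a=[0, 0, 0, 5, 0, 1, 0, 7, 0, 1]

slow=1 fast=1: a[fast]=0, fast++
slow=1 fast=2: a[fast]=0, fast++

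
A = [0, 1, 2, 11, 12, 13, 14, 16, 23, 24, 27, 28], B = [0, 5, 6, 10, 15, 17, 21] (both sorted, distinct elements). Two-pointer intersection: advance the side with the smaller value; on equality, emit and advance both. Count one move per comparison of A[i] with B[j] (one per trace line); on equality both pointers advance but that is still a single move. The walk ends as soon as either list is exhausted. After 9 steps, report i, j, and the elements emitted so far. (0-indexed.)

i=6, j=4, emitted=[0]

[i=0,j=0] 0==0 emit → i++,j++
[i=1,j=1] 1<5 → i++
[i=2,j=1] 2<5 → i++
[i=3,j=1] 11>5 → j++
[i=3,j=2] 11>6 → j++
[i=3,j=3] 11>10 → j++
[i=3,j=4] 11<15 → i++
[i=4,j=4] 12<15 → i++
[i=5,j=4] 13<15 → i++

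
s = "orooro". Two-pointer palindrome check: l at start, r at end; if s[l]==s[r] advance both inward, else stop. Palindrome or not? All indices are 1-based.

[1,6] 'o'=='o' → l++,r--
[2,5] 'r'=='r' → l++,r--
[3,4] 'o'=='o' → l++,r--

palindrome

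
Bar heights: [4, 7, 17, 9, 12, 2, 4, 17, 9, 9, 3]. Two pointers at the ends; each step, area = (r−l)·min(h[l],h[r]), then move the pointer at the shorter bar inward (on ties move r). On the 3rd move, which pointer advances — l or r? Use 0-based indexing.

l

[0,10] min(4,3)*10=30 best=30 * → r--
[0,9] min(4,9)*9=36 best=36 * → l++
[1,9] min(7,9)*8=56 best=56 * → l++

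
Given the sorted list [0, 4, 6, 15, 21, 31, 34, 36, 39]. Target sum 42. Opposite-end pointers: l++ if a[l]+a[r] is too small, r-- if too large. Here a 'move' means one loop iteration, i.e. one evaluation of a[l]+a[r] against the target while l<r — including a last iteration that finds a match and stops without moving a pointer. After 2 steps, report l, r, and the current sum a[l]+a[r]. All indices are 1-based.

l=1 r=9: 0+39=39 <42, l++
l=2 r=9: 4+39=43 >42, r--

l=2, r=8, sum=40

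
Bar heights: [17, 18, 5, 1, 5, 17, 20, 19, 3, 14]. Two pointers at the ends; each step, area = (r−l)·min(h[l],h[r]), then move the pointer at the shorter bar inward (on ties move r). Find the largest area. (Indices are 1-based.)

[1,10] min(17,14)*9=126 best=126 * → r--
[1,9] min(17,3)*8=24 best=126 → r--
[1,8] min(17,19)*7=119 best=126 → l++
[2,8] min(18,19)*6=108 best=126 → l++
[3,8] min(5,19)*5=25 best=126 → l++
[4,8] min(1,19)*4=4 best=126 → l++
[5,8] min(5,19)*3=15 best=126 → l++
[6,8] min(17,19)*2=34 best=126 → l++
[7,8] min(20,19)*1=19 best=126 → r--

max area = 126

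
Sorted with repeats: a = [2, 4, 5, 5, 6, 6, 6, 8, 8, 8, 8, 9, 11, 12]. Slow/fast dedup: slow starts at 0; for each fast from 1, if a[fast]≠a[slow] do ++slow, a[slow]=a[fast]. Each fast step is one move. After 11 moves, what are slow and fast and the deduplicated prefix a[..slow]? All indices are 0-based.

slow=5, fast=12, prefix=[2, 4, 5, 6, 8, 9]

(s=0,f=1) a[fast]=4≠a[slow]=2 write a[1]=4 → slow++,fast++
(s=1,f=2) a[fast]=5≠a[slow]=4 write a[2]=5 → slow++,fast++
(s=2,f=3) a[fast]=5=a[slow] dup → fast++
(s=2,f=4) a[fast]=6≠a[slow]=5 write a[3]=6 → slow++,fast++
(s=3,f=5) a[fast]=6=a[slow] dup → fast++
(s=3,f=6) a[fast]=6=a[slow] dup → fast++
(s=3,f=7) a[fast]=8≠a[slow]=6 write a[4]=8 → slow++,fast++
(s=4,f=8) a[fast]=8=a[slow] dup → fast++
(s=4,f=9) a[fast]=8=a[slow] dup → fast++
(s=4,f=10) a[fast]=8=a[slow] dup → fast++
(s=4,f=11) a[fast]=9≠a[slow]=8 write a[5]=9 → slow++,fast++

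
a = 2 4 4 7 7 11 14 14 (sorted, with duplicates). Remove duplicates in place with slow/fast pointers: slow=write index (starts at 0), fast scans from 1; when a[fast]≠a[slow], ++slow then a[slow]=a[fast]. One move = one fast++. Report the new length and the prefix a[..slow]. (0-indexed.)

slow=0 fast=1: a[fast]=4≠a[slow]=2 write a[1]=4, slow++,fast++
slow=1 fast=2: a[fast]=4=a[slow] dup, fast++
slow=1 fast=3: a[fast]=7≠a[slow]=4 write a[2]=7, slow++,fast++
slow=2 fast=4: a[fast]=7=a[slow] dup, fast++
slow=2 fast=5: a[fast]=11≠a[slow]=7 write a[3]=11, slow++,fast++
slow=3 fast=6: a[fast]=14≠a[slow]=11 write a[4]=14, slow++,fast++
slow=4 fast=7: a[fast]=14=a[slow] dup, fast++

length 5; prefix = [2, 4, 7, 11, 14]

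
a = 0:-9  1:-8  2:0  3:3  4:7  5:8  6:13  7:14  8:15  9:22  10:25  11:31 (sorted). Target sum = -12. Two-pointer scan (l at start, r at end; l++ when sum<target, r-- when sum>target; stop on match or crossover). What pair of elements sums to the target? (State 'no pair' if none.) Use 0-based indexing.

[0,11] -9+31=22 >-12 → r--
[0,10] -9+25=16 >-12 → r--
[0,9] -9+22=13 >-12 → r--
[0,8] -9+15=6 >-12 → r--
[0,7] -9+14=5 >-12 → r--
[0,6] -9+13=4 >-12 → r--
[0,5] -9+8=-1 >-12 → r--
[0,4] -9+7=-2 >-12 → r--
[0,3] -9+3=-6 >-12 → r--
[0,2] -9+0=-9 >-12 → r--
[0,1] -9+-8=-17 <-12 → l++

no pair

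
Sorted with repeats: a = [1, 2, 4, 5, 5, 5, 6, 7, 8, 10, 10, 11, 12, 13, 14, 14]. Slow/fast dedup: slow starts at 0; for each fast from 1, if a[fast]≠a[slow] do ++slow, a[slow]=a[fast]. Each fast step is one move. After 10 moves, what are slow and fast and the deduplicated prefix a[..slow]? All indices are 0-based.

(s=0,f=1) a[fast]=2≠a[slow]=1 write a[1]=2 → slow++,fast++
(s=1,f=2) a[fast]=4≠a[slow]=2 write a[2]=4 → slow++,fast++
(s=2,f=3) a[fast]=5≠a[slow]=4 write a[3]=5 → slow++,fast++
(s=3,f=4) a[fast]=5=a[slow] dup → fast++
(s=3,f=5) a[fast]=5=a[slow] dup → fast++
(s=3,f=6) a[fast]=6≠a[slow]=5 write a[4]=6 → slow++,fast++
(s=4,f=7) a[fast]=7≠a[slow]=6 write a[5]=7 → slow++,fast++
(s=5,f=8) a[fast]=8≠a[slow]=7 write a[6]=8 → slow++,fast++
(s=6,f=9) a[fast]=10≠a[slow]=8 write a[7]=10 → slow++,fast++
(s=7,f=10) a[fast]=10=a[slow] dup → fast++

slow=7, fast=11, prefix=[1, 2, 4, 5, 6, 7, 8, 10]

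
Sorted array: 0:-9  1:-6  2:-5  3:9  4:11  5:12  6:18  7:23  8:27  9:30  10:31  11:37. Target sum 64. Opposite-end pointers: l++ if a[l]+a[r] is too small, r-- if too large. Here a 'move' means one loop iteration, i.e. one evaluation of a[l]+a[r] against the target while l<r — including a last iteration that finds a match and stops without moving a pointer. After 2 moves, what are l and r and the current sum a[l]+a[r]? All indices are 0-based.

l=2, r=11, sum=32

[0,11] -9+37=28 <64 → l++
[1,11] -6+37=31 <64 → l++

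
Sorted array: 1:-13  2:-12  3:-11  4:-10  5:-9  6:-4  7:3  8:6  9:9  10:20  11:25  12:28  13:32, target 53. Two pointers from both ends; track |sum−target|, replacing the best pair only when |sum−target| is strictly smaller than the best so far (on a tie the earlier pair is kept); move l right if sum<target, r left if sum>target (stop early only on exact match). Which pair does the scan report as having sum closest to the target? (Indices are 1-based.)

pair (25, 28) with sum 53 (|Δ|=0)

[1,13] -13+32=19 d=34 * → l++
[2,13] -12+32=20 d=33 * → l++
[3,13] -11+32=21 d=32 * → l++
[4,13] -10+32=22 d=31 * → l++
[5,13] -9+32=23 d=30 * → l++
[6,13] -4+32=28 d=25 * → l++
[7,13] 3+32=35 d=18 * → l++
[8,13] 6+32=38 d=15 * → l++
[9,13] 9+32=41 d=12 * → l++
[10,13] 20+32=52 d=1 * → l++
[11,13] 25+32=57 d=4 → r--
[11,12] 25+28=53 d=0 * → stop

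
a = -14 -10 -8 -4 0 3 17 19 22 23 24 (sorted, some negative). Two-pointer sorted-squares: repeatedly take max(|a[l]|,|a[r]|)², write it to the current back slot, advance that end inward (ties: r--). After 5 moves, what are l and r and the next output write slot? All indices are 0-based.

l=0, r=5, next write slot=5

l=0 r=10: |-14|<=|24| out[10]=576, r--
l=0 r=9: |-14|<=|23| out[9]=529, r--
l=0 r=8: |-14|<=|22| out[8]=484, r--
l=0 r=7: |-14|<=|19| out[7]=361, r--
l=0 r=6: |-14|<=|17| out[6]=289, r--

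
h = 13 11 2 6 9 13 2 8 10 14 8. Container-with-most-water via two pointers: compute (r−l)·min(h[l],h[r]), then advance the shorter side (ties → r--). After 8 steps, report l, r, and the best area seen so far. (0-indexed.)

[0,10] min(13,8)*10=80 best=80 * → r--
[0,9] min(13,14)*9=117 best=117 * → l++
[1,9] min(11,14)*8=88 best=117 → l++
[2,9] min(2,14)*7=14 best=117 → l++
[3,9] min(6,14)*6=36 best=117 → l++
[4,9] min(9,14)*5=45 best=117 → l++
[5,9] min(13,14)*4=52 best=117 → l++
[6,9] min(2,14)*3=6 best=117 → l++

l=7, r=9, best area=117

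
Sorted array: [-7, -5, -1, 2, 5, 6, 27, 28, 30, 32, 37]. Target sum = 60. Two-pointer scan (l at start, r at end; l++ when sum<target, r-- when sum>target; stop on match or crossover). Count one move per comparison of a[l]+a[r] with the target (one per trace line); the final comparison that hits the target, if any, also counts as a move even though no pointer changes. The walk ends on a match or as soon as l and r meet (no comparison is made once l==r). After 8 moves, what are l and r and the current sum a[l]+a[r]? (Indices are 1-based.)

l=8, r=10, sum=60

[1,11] -7+37=30 <60 → l++
[2,11] -5+37=32 <60 → l++
[3,11] -1+37=36 <60 → l++
[4,11] 2+37=39 <60 → l++
[5,11] 5+37=42 <60 → l++
[6,11] 6+37=43 <60 → l++
[7,11] 27+37=64 >60 → r--
[7,10] 27+32=59 <60 → l++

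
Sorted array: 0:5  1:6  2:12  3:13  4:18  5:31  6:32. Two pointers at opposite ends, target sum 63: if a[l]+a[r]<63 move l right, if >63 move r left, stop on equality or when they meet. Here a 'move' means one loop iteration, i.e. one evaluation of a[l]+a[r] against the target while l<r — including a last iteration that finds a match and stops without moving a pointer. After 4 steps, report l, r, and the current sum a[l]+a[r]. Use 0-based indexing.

[0,6] 5+32=37 <63 → l++
[1,6] 6+32=38 <63 → l++
[2,6] 12+32=44 <63 → l++
[3,6] 13+32=45 <63 → l++

l=4, r=6, sum=50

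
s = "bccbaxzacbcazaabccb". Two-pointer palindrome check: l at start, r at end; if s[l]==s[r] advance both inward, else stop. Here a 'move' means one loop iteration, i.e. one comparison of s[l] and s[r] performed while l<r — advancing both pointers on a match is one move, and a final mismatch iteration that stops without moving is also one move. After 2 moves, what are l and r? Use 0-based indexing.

l=2, r=16

l=0 r=18: 'b'=='b', l++,r--
l=1 r=17: 'c'=='c', l++,r--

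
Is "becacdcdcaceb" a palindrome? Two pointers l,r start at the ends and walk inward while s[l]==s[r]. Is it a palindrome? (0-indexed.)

[0,12] 'b'=='b' → l++,r--
[1,11] 'e'=='e' → l++,r--
[2,10] 'c'=='c' → l++,r--
[3,9] 'a'=='a' → l++,r--
[4,8] 'c'=='c' → l++,r--
[5,7] 'd'=='d' → l++,r--

palindrome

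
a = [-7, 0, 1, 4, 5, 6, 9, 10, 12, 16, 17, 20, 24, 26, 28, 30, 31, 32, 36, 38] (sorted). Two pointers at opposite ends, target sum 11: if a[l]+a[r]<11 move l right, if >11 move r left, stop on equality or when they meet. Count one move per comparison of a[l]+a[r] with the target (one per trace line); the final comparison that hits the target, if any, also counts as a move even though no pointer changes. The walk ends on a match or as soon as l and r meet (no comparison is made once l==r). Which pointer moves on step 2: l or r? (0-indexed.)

r

[0,19] -7+38=31 >11 → r--
[0,18] -7+36=29 >11 → r--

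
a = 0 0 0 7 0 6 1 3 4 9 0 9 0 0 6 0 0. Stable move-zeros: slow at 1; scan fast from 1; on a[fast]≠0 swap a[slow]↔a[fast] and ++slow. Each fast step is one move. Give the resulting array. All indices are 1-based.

slow=1 fast=1: a[fast]=0, fast++
slow=1 fast=2: a[fast]=0, fast++
slow=1 fast=3: a[fast]=0, fast++
slow=1 fast=4: a[fast]=7≠0 swap→a[1]=7, slow++,fast++
slow=2 fast=5: a[fast]=0, fast++
slow=2 fast=6: a[fast]=6≠0 swap→a[2]=6, slow++,fast++
slow=3 fast=7: a[fast]=1≠0 swap→a[3]=1, slow++,fast++
slow=4 fast=8: a[fast]=3≠0 swap→a[4]=3, slow++,fast++
slow=5 fast=9: a[fast]=4≠0 swap→a[5]=4, slow++,fast++
slow=6 fast=10: a[fast]=9≠0 swap→a[6]=9, slow++,fast++
slow=7 fast=11: a[fast]=0, fast++
slow=7 fast=12: a[fast]=9≠0 swap→a[7]=9, slow++,fast++
slow=8 fast=13: a[fast]=0, fast++
slow=8 fast=14: a[fast]=0, fast++
slow=8 fast=15: a[fast]=6≠0 swap→a[8]=6, slow++,fast++
slow=9 fast=16: a[fast]=0, fast++
slow=9 fast=17: a[fast]=0, fast++

[7, 6, 1, 3, 4, 9, 9, 6, 0, 0, 0, 0, 0, 0, 0, 0, 0]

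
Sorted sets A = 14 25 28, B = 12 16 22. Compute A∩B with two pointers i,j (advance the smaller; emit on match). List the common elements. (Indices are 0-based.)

intersection = []

[i=0,j=0] 14>12 → j++
[i=0,j=1] 14<16 → i++
[i=1,j=1] 25>16 → j++
[i=1,j=2] 25>22 → j++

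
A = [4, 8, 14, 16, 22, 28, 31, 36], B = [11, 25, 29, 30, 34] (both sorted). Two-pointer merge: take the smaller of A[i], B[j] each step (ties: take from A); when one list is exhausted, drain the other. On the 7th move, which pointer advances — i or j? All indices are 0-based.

i=0 j=0: A[i]=4<=B[j]=11 take 4, i++
i=1 j=0: A[i]=8<=B[j]=11 take 8, i++
i=2 j=0: A[i]=14>B[j]=11 take 11, j++
i=2 j=1: A[i]=14<=B[j]=25 take 14, i++
i=3 j=1: A[i]=16<=B[j]=25 take 16, i++
i=4 j=1: A[i]=22<=B[j]=25 take 22, i++
i=5 j=1: A[i]=28>B[j]=25 take 25, j++

j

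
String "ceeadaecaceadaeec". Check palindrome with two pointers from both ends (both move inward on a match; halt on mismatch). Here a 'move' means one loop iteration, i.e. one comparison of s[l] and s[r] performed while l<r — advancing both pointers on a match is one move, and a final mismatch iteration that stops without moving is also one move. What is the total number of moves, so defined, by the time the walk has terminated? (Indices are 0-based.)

[0,16] 'c'=='c' → l++,r--
[1,15] 'e'=='e' → l++,r--
[2,14] 'e'=='e' → l++,r--
[3,13] 'a'=='a' → l++,r--
[4,12] 'd'=='d' → l++,r--
[5,11] 'a'=='a' → l++,r--
[6,10] 'e'=='e' → l++,r--
[7,9] 'c'=='c' → l++,r--

8 moves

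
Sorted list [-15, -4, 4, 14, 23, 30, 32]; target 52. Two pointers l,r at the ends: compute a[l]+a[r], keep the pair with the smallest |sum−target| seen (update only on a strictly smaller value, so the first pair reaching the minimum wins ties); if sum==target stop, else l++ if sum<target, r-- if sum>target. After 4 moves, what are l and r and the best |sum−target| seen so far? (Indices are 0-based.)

[0,6] -15+32=17 d=35 * → l++
[1,6] -4+32=28 d=24 * → l++
[2,6] 4+32=36 d=16 * → l++
[3,6] 14+32=46 d=6 * → l++

l=4, r=6, best |Δ|=6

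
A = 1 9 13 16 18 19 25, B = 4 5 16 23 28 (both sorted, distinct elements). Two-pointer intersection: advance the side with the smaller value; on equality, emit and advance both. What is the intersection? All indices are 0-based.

intersection = [16]

[i=0,j=0] 1<4 → i++
[i=1,j=0] 9>4 → j++
[i=1,j=1] 9>5 → j++
[i=1,j=2] 9<16 → i++
[i=2,j=2] 13<16 → i++
[i=3,j=2] 16==16 emit → i++,j++
[i=4,j=3] 18<23 → i++
[i=5,j=3] 19<23 → i++
[i=6,j=3] 25>23 → j++
[i=6,j=4] 25<28 → i++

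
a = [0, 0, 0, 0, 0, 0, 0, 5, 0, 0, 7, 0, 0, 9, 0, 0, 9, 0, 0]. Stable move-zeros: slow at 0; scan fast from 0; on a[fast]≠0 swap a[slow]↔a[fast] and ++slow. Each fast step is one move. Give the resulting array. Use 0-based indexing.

[5, 7, 9, 9, 0, 0, 0, 0, 0, 0, 0, 0, 0, 0, 0, 0, 0, 0, 0]

(s=0,f=0) a[fast]=0 → fast++
(s=0,f=1) a[fast]=0 → fast++
(s=0,f=2) a[fast]=0 → fast++
(s=0,f=3) a[fast]=0 → fast++
(s=0,f=4) a[fast]=0 → fast++
(s=0,f=5) a[fast]=0 → fast++
(s=0,f=6) a[fast]=0 → fast++
(s=0,f=7) a[fast]=5≠0 swap→a[0]=5 → slow++,fast++
(s=1,f=8) a[fast]=0 → fast++
(s=1,f=9) a[fast]=0 → fast++
(s=1,f=10) a[fast]=7≠0 swap→a[1]=7 → slow++,fast++
(s=2,f=11) a[fast]=0 → fast++
(s=2,f=12) a[fast]=0 → fast++
(s=2,f=13) a[fast]=9≠0 swap→a[2]=9 → slow++,fast++
(s=3,f=14) a[fast]=0 → fast++
(s=3,f=15) a[fast]=0 → fast++
(s=3,f=16) a[fast]=9≠0 swap→a[3]=9 → slow++,fast++
(s=4,f=17) a[fast]=0 → fast++
(s=4,f=18) a[fast]=0 → fast++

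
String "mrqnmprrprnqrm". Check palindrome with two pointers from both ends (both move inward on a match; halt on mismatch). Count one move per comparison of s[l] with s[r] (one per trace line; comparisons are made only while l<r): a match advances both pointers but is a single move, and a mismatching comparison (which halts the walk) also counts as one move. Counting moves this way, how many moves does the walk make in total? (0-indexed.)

l=0 r=13: 'm'=='m', l++,r--
l=1 r=12: 'r'=='r', l++,r--
l=2 r=11: 'q'=='q', l++,r--
l=3 r=10: 'n'=='n', l++,r--
l=4 r=9: 'm'!='r', stop

5 moves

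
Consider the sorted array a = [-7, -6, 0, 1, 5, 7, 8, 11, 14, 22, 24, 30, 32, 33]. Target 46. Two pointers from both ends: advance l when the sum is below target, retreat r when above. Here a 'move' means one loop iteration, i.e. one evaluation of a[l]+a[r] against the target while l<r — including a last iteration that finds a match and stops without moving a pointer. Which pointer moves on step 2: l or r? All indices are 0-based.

l

l=0 r=13: -7+33=26 <46, l++
l=1 r=13: -6+33=27 <46, l++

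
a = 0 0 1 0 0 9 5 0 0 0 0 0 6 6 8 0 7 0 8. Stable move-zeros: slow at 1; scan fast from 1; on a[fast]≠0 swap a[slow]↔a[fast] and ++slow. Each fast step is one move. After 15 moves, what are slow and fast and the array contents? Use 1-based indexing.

slow=7, fast=16, a=[1, 9, 5, 6, 6, 8, 0, 0, 0, 0, 0, 0, 0, 0, 0, 0, 7, 0, 8]

slow=1 fast=1: a[fast]=0, fast++
slow=1 fast=2: a[fast]=0, fast++
slow=1 fast=3: a[fast]=1≠0 swap→a[1]=1, slow++,fast++
slow=2 fast=4: a[fast]=0, fast++
slow=2 fast=5: a[fast]=0, fast++
slow=2 fast=6: a[fast]=9≠0 swap→a[2]=9, slow++,fast++
slow=3 fast=7: a[fast]=5≠0 swap→a[3]=5, slow++,fast++
slow=4 fast=8: a[fast]=0, fast++
slow=4 fast=9: a[fast]=0, fast++
slow=4 fast=10: a[fast]=0, fast++
slow=4 fast=11: a[fast]=0, fast++
slow=4 fast=12: a[fast]=0, fast++
slow=4 fast=13: a[fast]=6≠0 swap→a[4]=6, slow++,fast++
slow=5 fast=14: a[fast]=6≠0 swap→a[5]=6, slow++,fast++
slow=6 fast=15: a[fast]=8≠0 swap→a[6]=8, slow++,fast++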